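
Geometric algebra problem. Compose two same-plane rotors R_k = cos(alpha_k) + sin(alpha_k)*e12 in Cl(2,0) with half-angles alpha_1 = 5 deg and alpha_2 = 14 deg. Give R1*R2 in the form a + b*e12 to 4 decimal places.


Same-plane rotors commute and their half-angles add:
R1*R2 = cos(a1 + a2) + sin(a1 + a2)*e12.
a1 + a2 = 5 + 14 = 19 deg
cos(19 deg) = 0.9455
sin(19 deg) = 0.3256
R1*R2 = 0.9455 + 0.3256*e12


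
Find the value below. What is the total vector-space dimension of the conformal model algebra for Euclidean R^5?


The conformal model of R^5 uses Cl(6,1): the 5 Euclidean generators plus two extra orthogonal generators e+ (e+^2 = +1) and e- (e-^2 = -1), from which the null vectors e0, einf are built.
Number of generators m = 5 + 2 = 7.
dim Cl(p,q) = 2^m = 2^7 = 128


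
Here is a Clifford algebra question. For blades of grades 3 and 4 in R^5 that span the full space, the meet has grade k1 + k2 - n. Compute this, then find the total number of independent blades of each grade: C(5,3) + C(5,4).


Meet grade = grade(A) + grade(B) - n
= 3 + 4 - 5 = 2
C(5,3) = 10
C(5,4) = 5
dim_A + dim_B = 10 + 5 = 15


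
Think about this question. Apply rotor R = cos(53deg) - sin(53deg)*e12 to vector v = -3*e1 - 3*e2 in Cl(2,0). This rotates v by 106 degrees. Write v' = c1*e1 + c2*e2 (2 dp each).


Rotor R = cos(53deg) - sin(53deg)*e12
Rotation angle theta = 2 * 53 = 106 degrees
v' = R*v*~R rotates v by theta.
cos(106deg) = -0.2756, sin(106deg) = 0.9613
v'_1 = -3*cos(106deg) - (-3)*sin(106deg)
= -3*(-0.2756) - (-3)*0.9613
= 3.71
v'_2 = -3*sin(106deg) + (-3)*cos(106deg)
= -3*0.9613 + (-3)*(-0.2756)
= -2.06
v' = 3.71*e1 - 2.06*e2


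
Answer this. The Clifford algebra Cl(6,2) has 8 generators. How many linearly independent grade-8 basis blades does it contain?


Number of grade-k basis blades in Cl(p,q) with n = p + q is C(n, k).
n = 6 + 2 = 8
C(8, 8) = 8! / (8! * 0!)
= 40320 / (40320 * 1)
= 1


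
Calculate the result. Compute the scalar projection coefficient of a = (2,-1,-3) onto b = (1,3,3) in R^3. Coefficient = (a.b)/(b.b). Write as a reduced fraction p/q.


Projection coefficient = (a . b) / (b . b)
a . b = 2*1 + (-1)*3 + (-3)*3
= 2 + (-3) + (-9) = -10
b . b = 1^2 + 3^2 + 3^2
= 1 + 9 + 9 = 19
Coefficient = -10/19
In lowest terms: -10/19


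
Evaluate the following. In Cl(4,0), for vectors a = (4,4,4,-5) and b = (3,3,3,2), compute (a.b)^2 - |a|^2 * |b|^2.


a . b = 4*3 + 4*3 + 4*3 + (-5)*2
= 12 + 12 + 12 + (-10) = 26
|a|^2 = 4^2 + 4^2 + 4^2 + (-5)^2 = 73
|b|^2 = 3^2 + 3^2 + 3^2 + 2^2 = 31
(a.b)^2 = 26^2 = 676
|a|^2 * |b|^2 = 73 * 31 = 2263
Result = 676 - 2263 = -1587


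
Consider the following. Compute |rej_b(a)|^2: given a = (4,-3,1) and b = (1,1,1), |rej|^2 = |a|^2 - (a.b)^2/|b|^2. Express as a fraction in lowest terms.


|a|^2 = 4^2 + (-3)^2 + 1^2 = 26
|b|^2 = 1^2 + 1^2 + 1^2 = 3
a . b = 4*1 + (-3)*1 + 1*1 = 2
(a.b)^2 = 2^2 = 4
|rej|^2 = 26 - 4/3
= (78 - 4)/3
= 74/3
In lowest terms: 74/3


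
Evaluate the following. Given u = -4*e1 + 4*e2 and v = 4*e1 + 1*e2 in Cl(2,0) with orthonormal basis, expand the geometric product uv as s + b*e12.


Expand: (-4*e1 + 4*e2)(4*e1 + 1*e2)
= (-4)*4*e1e1 + (-4)*1*e1e2 + 4*4*e2e1 + 4*1*e2e2
Using e1^2 = e2^2 = 1, e2e1 = -e1e2:
Scalar part s = (-4)*4 + 4*1 = -16 + 4 = -12
Bivector part b = (-4)*1 - 4*4 = -4 - 16 = -20
uv = -12 - 20*e12


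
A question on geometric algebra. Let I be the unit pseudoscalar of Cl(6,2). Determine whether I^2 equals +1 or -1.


The pseudoscalar I = e1...e_n (product of all n generators) of Cl(p,q) satisfies I^2 = (-1)^(q + n(n-1)/2).
p = 6, q = 2, n = p + q = 8
n(n-1)/2 = 8 * 7 / 2 = 28
Exponent = q + n(n-1)/2 = 2 + 28 = 30
I^2 = (-1)^30 = +1


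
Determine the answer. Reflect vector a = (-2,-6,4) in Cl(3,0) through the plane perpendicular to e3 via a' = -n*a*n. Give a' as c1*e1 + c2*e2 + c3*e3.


Reflection formula: a' = -n*a*n, with n = e3 (unit vector, n^2 = 1).
For reflection through hyperplane perp to e3:
The component along e3 flips sign, others stay.
a = (-2, -6, 4)
a' = (-2, -6, -4)
a' = -2*e1 - 6*e2 - 4*e3


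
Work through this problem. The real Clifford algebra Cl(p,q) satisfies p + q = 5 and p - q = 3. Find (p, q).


We need p + q = 5 and p - q = 3.
Adding: 2p = 5 + 3 = 8, so p = 4.
Then q = 5 - 4 = 1.
(p, q) = (4, 1)


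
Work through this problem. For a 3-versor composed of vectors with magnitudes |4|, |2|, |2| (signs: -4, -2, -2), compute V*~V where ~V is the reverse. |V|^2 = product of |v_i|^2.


Each vector v_i has |v_i|^2 = s_i^2
Squared scales: (-4)^2 = 16, (-2)^2 = 4, (-2)^2 = 4
|V|^2 = 16 * 4 * 4
= 256


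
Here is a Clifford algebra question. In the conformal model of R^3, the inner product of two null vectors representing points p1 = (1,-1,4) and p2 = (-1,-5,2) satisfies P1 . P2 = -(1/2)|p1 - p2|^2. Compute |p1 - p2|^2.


p1 - p2 = (2, 4, 2)
|p1 - p2|^2 = 2^2 + 4^2 + 2^2
= 4 + 16 + 4
= 24


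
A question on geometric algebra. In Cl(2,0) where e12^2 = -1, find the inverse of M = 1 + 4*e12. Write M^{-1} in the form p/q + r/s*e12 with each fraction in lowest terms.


M = 1 + 4*e12, where e12^2 = -1.
Since M commutes with its reverse ~M = a - b*e12, M * ~M = a^2 - b^2*e12^2 = a^2 + b^2.
So M^{-1} = ~M / (a^2 + b^2) = (a - b*e12)/(a^2 + b^2).
a^2 + b^2 = 1 + 16 = 17
Scalar part = 1/17 = 1/17
Bivector coeff = -4/17 = -4/17
M^{-1} = 1/17 - 4/17*e12


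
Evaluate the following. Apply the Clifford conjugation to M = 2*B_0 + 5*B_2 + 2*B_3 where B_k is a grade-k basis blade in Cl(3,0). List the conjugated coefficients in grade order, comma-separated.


Clifford conjugate sign for grade k: (-1)^(k(k+1)/2)
Grade 0: (-1)^(0*1/2) = (-1)^0 = 1, coeff 2 -> 2
Grade 2: (-1)^(2*3/2) = (-1)^3 = -1, coeff 5 -> -5
Grade 3: (-1)^(3*4/2) = (-1)^6 = 1, coeff 2 -> 2
Conjugated coefficients: 2, -5, 2


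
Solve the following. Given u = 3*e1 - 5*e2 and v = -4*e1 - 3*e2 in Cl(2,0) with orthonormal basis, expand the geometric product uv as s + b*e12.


Expand: (3*e1 - 5*e2)(-4*e1 - 3*e2)
= 3*(-4)*e1e1 + 3*(-3)*e1e2 + (-5)*(-4)*e2e1 + (-5)*(-3)*e2e2
Using e1^2 = e2^2 = 1, e2e1 = -e1e2:
Scalar part s = 3*(-4) + (-5)*(-3) = -12 + 15 = 3
Bivector part b = 3*(-3) - (-5)*(-4) = -9 - 20 = -29
uv = 3 - 29*e12


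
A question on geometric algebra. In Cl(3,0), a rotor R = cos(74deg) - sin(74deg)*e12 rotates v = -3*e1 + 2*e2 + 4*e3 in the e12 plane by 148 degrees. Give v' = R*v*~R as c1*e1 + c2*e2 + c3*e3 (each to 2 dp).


Rotor R = cos(74deg) - sin(74deg)*e12
Rotation angle theta = 2 * 74 = 148 degrees in the e12 plane (e1 -> e2).
The component perpendicular to the plane (e3) is invariant: v'_3 = v3 = 4.00
cos(148deg) = -0.8480, sin(148deg) = 0.5299
v'_1 = v1*cos(theta) - v2*sin(theta) = -3*(-0.8480) - 2*0.5299 = 1.48
v'_2 = v1*sin(theta) + v2*cos(theta) = -3*0.5299 + 2*(-0.8480) = -3.29
v' = 1.48*e1 - 3.29*e2 + 4.00*e3


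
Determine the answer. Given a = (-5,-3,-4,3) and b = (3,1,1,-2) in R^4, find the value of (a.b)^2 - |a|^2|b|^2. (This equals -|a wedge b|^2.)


a . b = (-5)*3 + (-3)*1 + (-4)*1 + 3*(-2)
= -15 + (-3) + (-4) + (-6) = -28
|a|^2 = (-5)^2 + (-3)^2 + (-4)^2 + 3^2 = 59
|b|^2 = 3^2 + 1^2 + 1^2 + (-2)^2 = 15
(a.b)^2 = (-28)^2 = 784
|a|^2 * |b|^2 = 59 * 15 = 885
Result = 784 - 885 = -101


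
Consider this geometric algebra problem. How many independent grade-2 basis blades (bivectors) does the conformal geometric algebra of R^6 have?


The conformal model of R^6 uses Cl(7,1) with m = 6 + 2 = 8 generators.
Number of grade-2 blades = C(m, 2) = C(8, 2)
= 8*7/2 = 28


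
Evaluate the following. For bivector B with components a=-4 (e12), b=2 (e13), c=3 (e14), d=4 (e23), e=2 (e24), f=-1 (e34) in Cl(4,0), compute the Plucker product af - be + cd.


Plucker relation: af - be + cd
a*f = (-4)*(-1) = 4
b*e = 2*2 = 4
c*d = 3*4 = 12
af - be + cd = 4 - 4 + 12
= 12


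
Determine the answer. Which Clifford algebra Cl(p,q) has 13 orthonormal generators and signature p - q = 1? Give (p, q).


We need p + q = 13 and p - q = 1.
Adding: 2p = 13 + 1 = 14, so p = 7.
Then q = 13 - 7 = 6.
(p, q) = (7, 6)


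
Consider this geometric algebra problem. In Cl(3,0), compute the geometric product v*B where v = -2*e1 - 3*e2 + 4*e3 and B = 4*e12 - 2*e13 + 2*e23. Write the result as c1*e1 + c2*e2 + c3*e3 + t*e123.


vB has grade-1 (vector) and grade-3 (trivector) parts: vB = (v _| B) + (v ^ B).
Vector part <vB>_1:
  e1: -v2*b12 - v3*b13 = -(-3)*(4) - (4)*(-2) = 20
  e2: v1*b12 - v3*b23 = (-2)*(4) - (4)*(2) = -16
  e3: v1*b13 + v2*b23 = (-2)*(-2) + (-3)*(2) = -2
Trivector part <vB>_3:
  e123: v1*b23 - v2*b13 + v3*b12 = (-2)*(2) - (-3)*(-2) + (4)*(4) = 6
vB = 20*e1 - 16*e2 - 2*e3 + 6*e123


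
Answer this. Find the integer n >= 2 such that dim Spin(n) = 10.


dim Spin(n) = dim so(n) = n(n-1)/2.
Solve n(n-1)/2 = 10, i.e. n^2 - n - 20 = 0.
Discriminant = 1 + 8*10 = 81
n = (1 + sqrt(81))/2 = (1 + 9)/2 = 5


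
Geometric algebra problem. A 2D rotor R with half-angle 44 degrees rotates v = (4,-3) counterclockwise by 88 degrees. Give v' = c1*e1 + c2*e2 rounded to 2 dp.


Rotor R = cos(44deg) - sin(44deg)*e12
Rotation angle theta = 2 * 44 = 88 degrees
v' = R*v*~R rotates v by theta.
cos(88deg) = 0.0349, sin(88deg) = 0.9994
v'_1 = 4*cos(88deg) - (-3)*sin(88deg)
= 4*0.0349 - (-3)*0.9994
= 3.14
v'_2 = 4*sin(88deg) + (-3)*cos(88deg)
= 4*0.9994 + (-3)*0.0349
= 3.89
v' = 3.14*e1 + 3.89*e2


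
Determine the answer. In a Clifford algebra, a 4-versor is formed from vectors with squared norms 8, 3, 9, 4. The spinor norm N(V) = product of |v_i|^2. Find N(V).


Spinor norm N(V) = |v1|^2 * |v2|^2 * ... * |v4|^2
= 8 * 3 * 9 * 4
Running product: 8, 24, 216, 864
N(V) = 864


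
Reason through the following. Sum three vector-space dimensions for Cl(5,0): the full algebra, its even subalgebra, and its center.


n = 5 + 0 = 5
Total dim = 2^5 = 32
Even subalgebra dim = 2^4 = 16
n is odd, so center dim = 2
Sum = 32 + 16 + 2 = 50


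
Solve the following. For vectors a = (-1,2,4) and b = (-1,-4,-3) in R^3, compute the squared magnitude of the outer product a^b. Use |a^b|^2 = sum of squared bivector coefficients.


a wedge b = (a1*b2 - a2*b1)*e12 + (a1*b3 - a3*b1)*e13 + (a2*b3 - a3*b2)*e23
e12 coeff: (-1)*(-4) - 2*(-1) = 4 - (-2) = 6
e13 coeff: (-1)*(-3) - 4*(-1) = 3 - (-4) = 7
e23 coeff: 2*(-3) - 4*(-4) = -6 - (-16) = 10
|a wedge b|^2 = 6^2 + 7^2 + 10^2
= 36 + 49 + 100
= 185


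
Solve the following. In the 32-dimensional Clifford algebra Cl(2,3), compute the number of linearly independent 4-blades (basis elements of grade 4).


Number of grade-k basis blades in Cl(p,q) with n = p + q is C(n, k).
n = 2 + 3 = 5
C(5, 4) = 5! / (4! * 1!)
= 120 / (24 * 1)
= 5


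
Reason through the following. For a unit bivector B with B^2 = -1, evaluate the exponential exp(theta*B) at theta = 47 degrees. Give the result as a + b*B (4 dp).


For a unit bivector B with B^2 = -1, the exponential series gives
e^(theta*B) = cos(theta) + sin(theta)*B (the GA analogue of Euler's formula).
theta = 47 degrees = 0.820305 rad
cos(47 deg) = 0.6820
sin(47 deg) = 0.7314
exp(theta*B) = 0.6820 + 0.7314*B


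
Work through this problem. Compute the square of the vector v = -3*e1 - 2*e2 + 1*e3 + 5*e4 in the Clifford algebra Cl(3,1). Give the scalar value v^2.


v^2 = sum of c_i^2 * e_i^2
Positive signature terms (e_i^2 = +1): (-3)^2 + (-2)^2 + 1^2 = 14
Negative signature terms (e_j^2 = -1): 5^2 = 25
v^2 = 14 - 25 = -11


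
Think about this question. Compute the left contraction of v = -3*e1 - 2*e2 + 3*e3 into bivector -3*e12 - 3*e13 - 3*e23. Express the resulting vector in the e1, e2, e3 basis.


Left contraction v _| B = <vB>_1 (grade-1 part of the geometric product vB).
Using e1_|e12 = e2, e2_|e12 = -e1, e1_|e13 = e3, e3_|e13 = -e1, e2_|e23 = e3, e3_|e23 = -e2:
e1 coeff: -v2*b12 - v3*b13 = -(-2)*(-3) - (3)*(-3) = 3
e2 coeff: v1*b12 - v3*b23 = (-3)*(-3) - (3)*(-3) = 18
e3 coeff: v1*b13 + v2*b23 = (-3)*(-3) + (-2)*(-3) = 15
v _| B = 3*e1 + 18*e2 + 15*e3


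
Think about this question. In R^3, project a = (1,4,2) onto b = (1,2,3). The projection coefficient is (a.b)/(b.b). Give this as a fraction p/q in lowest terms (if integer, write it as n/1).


Projection coefficient = (a . b) / (b . b)
a . b = 1*1 + 4*2 + 2*3
= 1 + 8 + 6 = 15
b . b = 1^2 + 2^2 + 3^2
= 1 + 4 + 9 = 14
Coefficient = 15/14
In lowest terms: 15/14


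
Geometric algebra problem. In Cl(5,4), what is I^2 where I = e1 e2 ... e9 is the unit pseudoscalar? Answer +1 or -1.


The pseudoscalar I = e1...e_n (product of all n generators) of Cl(p,q) satisfies I^2 = (-1)^(q + n(n-1)/2).
p = 5, q = 4, n = p + q = 9
n(n-1)/2 = 9 * 8 / 2 = 36
Exponent = q + n(n-1)/2 = 4 + 36 = 40
I^2 = (-1)^40 = +1


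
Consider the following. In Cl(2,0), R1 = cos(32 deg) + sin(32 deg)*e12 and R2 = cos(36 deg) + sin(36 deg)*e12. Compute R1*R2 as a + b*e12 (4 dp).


Same-plane rotors commute and their half-angles add:
R1*R2 = cos(a1 + a2) + sin(a1 + a2)*e12.
a1 + a2 = 32 + 36 = 68 deg
cos(68 deg) = 0.3746
sin(68 deg) = 0.9272
R1*R2 = 0.3746 + 0.9272*e12


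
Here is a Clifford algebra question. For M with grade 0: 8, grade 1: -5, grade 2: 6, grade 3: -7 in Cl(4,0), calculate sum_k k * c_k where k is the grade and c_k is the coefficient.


Grade-weighted sum = sum of grade_k * coefficient_k
0*8 = 0
1*(-5) = -5
2*6 = 12
3*(-7) = -21
Total = 0 + (-5) + 12 + (-21) = -14


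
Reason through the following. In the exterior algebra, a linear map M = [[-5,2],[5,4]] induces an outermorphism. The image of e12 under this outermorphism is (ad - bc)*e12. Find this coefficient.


The outermorphism of a linear map f sends e1^e2 to f(e1)^f(e2).
f(e1) = -5*e1 + 5*e2
f(e2) = 2*e1 + 4*e2
f(e1) ^ f(e2) = (-5*e1 + 5*e2) ^ (2*e1 + 4*e2)
= (-5)*4*e12 + 5*2*e21
= (-20 - 10)*e12
= -30*e12
Coefficient = -30


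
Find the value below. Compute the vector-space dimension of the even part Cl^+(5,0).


Even subalgebra dimension = 2^(n-1)
n = 5 + 0 = 5
2^(5 - 1) = 2^4 = 16
Verification: sum of C(5,k) for even k = 1 + 10 + 5 = 16
Result = 16


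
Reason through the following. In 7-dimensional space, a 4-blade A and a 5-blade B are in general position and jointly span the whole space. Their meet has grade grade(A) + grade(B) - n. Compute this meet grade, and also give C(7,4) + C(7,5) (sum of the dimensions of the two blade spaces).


Meet grade = grade(A) + grade(B) - n
= 4 + 5 - 7 = 2
C(7,4) = 35
C(7,5) = 21
dim_A + dim_B = 35 + 21 = 56


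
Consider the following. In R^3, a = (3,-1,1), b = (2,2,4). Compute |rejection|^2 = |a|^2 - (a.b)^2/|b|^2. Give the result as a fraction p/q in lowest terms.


|a|^2 = 3^2 + (-1)^2 + 1^2 = 11
|b|^2 = 2^2 + 2^2 + 4^2 = 24
a . b = 3*2 + (-1)*2 + 1*4 = 8
(a.b)^2 = 8^2 = 64
|rej|^2 = 11 - 64/24
= (264 - 64)/24
= 200/24
In lowest terms: 25/3


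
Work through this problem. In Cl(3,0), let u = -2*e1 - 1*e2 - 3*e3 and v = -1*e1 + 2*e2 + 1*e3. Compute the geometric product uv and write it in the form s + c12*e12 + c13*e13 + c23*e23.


In Cl(3,0): e_i^2 = 1, e_ie_j = -e_je_i for i != j.
Scalar part = u . v = (-2)*(-1) + (-1)*2 + (-3)*1
= 2 + (-2) + (-3) = -3
e12 coeff = (-2)*2 - (-1)*(-1) = -4 - 1 = -5
e13 coeff = (-2)*1 - (-3)*(-1) = -2 - 3 = -5
e23 coeff = (-1)*1 - (-3)*2 = -1 - (-6) = 5
uv = -3 - 5*e12 - 5*e13 + 5*e23


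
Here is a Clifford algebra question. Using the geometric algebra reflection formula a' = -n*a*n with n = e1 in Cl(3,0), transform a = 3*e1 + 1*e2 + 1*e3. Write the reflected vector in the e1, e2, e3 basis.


Reflection formula: a' = -n*a*n, with n = e1 (unit vector, n^2 = 1).
For reflection through hyperplane perp to e1:
The component along e1 flips sign, others stay.
a = (3, 1, 1)
a' = (-3, 1, 1)
a' = -3*e1 + 1*e2 + 1*e3


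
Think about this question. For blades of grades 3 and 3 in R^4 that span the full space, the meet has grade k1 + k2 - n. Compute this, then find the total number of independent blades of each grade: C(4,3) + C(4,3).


Meet grade = grade(A) + grade(B) - n
= 3 + 3 - 4 = 2
C(4,3) = 4
C(4,3) = 4
dim_A + dim_B = 4 + 4 = 8


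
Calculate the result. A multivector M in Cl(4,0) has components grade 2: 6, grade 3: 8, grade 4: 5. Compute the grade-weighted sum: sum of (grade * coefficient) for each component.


Grade-weighted sum = sum of grade_k * coefficient_k
2*6 = 12
3*8 = 24
4*5 = 20
Total = 12 + 24 + 20 = 56


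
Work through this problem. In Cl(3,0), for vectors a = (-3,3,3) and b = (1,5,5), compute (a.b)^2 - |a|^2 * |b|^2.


a . b = (-3)*1 + 3*5 + 3*5
= -3 + 15 + 15 = 27
|a|^2 = (-3)^2 + 3^2 + 3^2 = 27
|b|^2 = 1^2 + 5^2 + 5^2 = 51
(a.b)^2 = 27^2 = 729
|a|^2 * |b|^2 = 27 * 51 = 1377
Result = 729 - 1377 = -648


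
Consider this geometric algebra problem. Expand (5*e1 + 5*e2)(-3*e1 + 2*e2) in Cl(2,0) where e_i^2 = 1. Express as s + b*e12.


Expand: (5*e1 + 5*e2)(-3*e1 + 2*e2)
= 5*(-3)*e1e1 + 5*2*e1e2 + 5*(-3)*e2e1 + 5*2*e2e2
Using e1^2 = e2^2 = 1, e2e1 = -e1e2:
Scalar part s = 5*(-3) + 5*2 = -15 + 10 = -5
Bivector part b = 5*2 - 5*(-3) = 10 - (-15) = 25
uv = -5 + 25*e12


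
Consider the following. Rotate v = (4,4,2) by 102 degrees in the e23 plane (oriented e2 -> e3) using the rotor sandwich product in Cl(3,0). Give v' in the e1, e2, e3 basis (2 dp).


Rotor R = cos(51deg) - sin(51deg)*e23
Rotation angle theta = 2 * 51 = 102 degrees in the e23 plane (e2 -> e3).
The component perpendicular to the plane (e1) is invariant: v'_1 = v1 = 4.00
cos(102deg) = -0.2079, sin(102deg) = 0.9781
v'_2 = v2*cos(theta) - v3*sin(theta) = 4*(-0.2079) - 2*0.9781 = -2.79
v'_3 = v2*sin(theta) + v3*cos(theta) = 4*0.9781 + 2*(-0.2079) = 3.50
v' = 4.00*e1 - 2.79*e2 + 3.50*e3


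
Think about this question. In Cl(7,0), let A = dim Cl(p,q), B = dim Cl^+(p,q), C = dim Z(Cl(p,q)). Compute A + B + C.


n = 7 + 0 = 7
Total dim = 2^7 = 128
Even subalgebra dim = 2^6 = 64
n is odd, so center dim = 2
Sum = 128 + 64 + 2 = 194


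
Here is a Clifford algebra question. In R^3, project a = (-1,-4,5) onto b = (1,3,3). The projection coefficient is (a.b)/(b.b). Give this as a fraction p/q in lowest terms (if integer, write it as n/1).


Projection coefficient = (a . b) / (b . b)
a . b = (-1)*1 + (-4)*3 + 5*3
= -1 + (-12) + 15 = 2
b . b = 1^2 + 3^2 + 3^2
= 1 + 9 + 9 = 19
Coefficient = 2/19
In lowest terms: 2/19


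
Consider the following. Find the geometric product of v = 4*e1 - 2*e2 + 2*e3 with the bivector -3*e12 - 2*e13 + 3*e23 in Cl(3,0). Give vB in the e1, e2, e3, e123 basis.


vB has grade-1 (vector) and grade-3 (trivector) parts: vB = (v _| B) + (v ^ B).
Vector part <vB>_1:
  e1: -v2*b12 - v3*b13 = -(-2)*(-3) - (2)*(-2) = -2
  e2: v1*b12 - v3*b23 = (4)*(-3) - (2)*(3) = -18
  e3: v1*b13 + v2*b23 = (4)*(-2) + (-2)*(3) = -14
Trivector part <vB>_3:
  e123: v1*b23 - v2*b13 + v3*b12 = (4)*(3) - (-2)*(-2) + (2)*(-3) = 2
vB = -2*e1 - 18*e2 - 14*e3 + 2*e123


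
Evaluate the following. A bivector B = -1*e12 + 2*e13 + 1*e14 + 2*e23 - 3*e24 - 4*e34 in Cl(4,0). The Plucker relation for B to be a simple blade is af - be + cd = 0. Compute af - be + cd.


Plucker relation: af - be + cd
a*f = (-1)*(-4) = 4
b*e = 2*(-3) = -6
c*d = 1*2 = 2
af - be + cd = 4 - (-6) + 2
= 12


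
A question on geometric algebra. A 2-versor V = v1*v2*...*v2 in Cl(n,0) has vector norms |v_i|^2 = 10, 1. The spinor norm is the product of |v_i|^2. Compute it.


Spinor norm N(V) = |v1|^2 * |v2|^2 * ... * |v2|^2
= 10 * 1
Running product: 10, 10
N(V) = 10


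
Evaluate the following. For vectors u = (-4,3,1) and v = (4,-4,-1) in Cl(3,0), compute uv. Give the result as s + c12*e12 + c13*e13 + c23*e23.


In Cl(3,0): e_i^2 = 1, e_ie_j = -e_je_i for i != j.
Scalar part = u . v = (-4)*4 + 3*(-4) + 1*(-1)
= -16 + (-12) + (-1) = -29
e12 coeff = (-4)*(-4) - 3*4 = 16 - 12 = 4
e13 coeff = (-4)*(-1) - 1*4 = 4 - 4 = 0
e23 coeff = 3*(-1) - 1*(-4) = -3 - (-4) = 1
uv = -29 + 4*e12 + 0*e13 + 1*e23


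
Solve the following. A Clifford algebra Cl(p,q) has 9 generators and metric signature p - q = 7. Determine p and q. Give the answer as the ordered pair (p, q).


We need p + q = 9 and p - q = 7.
Adding: 2p = 9 + 7 = 16, so p = 8.
Then q = 9 - 8 = 1.
(p, q) = (8, 1)


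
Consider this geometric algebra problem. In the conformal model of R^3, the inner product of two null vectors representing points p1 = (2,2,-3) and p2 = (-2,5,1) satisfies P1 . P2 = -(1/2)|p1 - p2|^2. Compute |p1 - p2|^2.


p1 - p2 = (4, -3, -4)
|p1 - p2|^2 = 4^2 + (-3)^2 + (-4)^2
= 16 + 9 + 16
= 41


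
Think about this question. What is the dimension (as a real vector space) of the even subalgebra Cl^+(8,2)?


Even subalgebra dimension = 2^(n-1)
n = 8 + 2 = 10
2^(10 - 1) = 2^9 = 512
Verification: sum of C(10,k) for even k = 1 + 45 + 210 + 210 + 45 + 1 = 512
Result = 512


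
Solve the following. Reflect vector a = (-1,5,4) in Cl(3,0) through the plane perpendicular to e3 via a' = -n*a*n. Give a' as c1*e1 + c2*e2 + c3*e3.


Reflection formula: a' = -n*a*n, with n = e3 (unit vector, n^2 = 1).
For reflection through hyperplane perp to e3:
The component along e3 flips sign, others stay.
a = (-1, 5, 4)
a' = (-1, 5, -4)
a' = -1*e1 + 5*e2 - 4*e3


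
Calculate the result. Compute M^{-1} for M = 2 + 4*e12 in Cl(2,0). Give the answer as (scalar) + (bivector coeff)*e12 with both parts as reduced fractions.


M = 2 + 4*e12, where e12^2 = -1.
Since M commutes with its reverse ~M = a - b*e12, M * ~M = a^2 - b^2*e12^2 = a^2 + b^2.
So M^{-1} = ~M / (a^2 + b^2) = (a - b*e12)/(a^2 + b^2).
a^2 + b^2 = 4 + 16 = 20
Scalar part = 2/20 = 1/10
Bivector coeff = -4/20 = -1/5
M^{-1} = 1/10 - 1/5*e12


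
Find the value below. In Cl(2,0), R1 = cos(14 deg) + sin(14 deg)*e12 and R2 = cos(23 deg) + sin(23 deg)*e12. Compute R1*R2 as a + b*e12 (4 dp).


Same-plane rotors commute and their half-angles add:
R1*R2 = cos(a1 + a2) + sin(a1 + a2)*e12.
a1 + a2 = 14 + 23 = 37 deg
cos(37 deg) = 0.7986
sin(37 deg) = 0.6018
R1*R2 = 0.7986 + 0.6018*e12


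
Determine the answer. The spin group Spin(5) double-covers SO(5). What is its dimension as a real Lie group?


Spin(n) double-covers SO(n); both have Lie algebra so(n) of dimension n(n-1)/2.
n = 5
n(n-1) = 5 * 4 = 20
dim Spin(5) = 20/2 = 10


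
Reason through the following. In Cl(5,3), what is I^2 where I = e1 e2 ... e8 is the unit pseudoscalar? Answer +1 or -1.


The pseudoscalar I = e1...e_n (product of all n generators) of Cl(p,q) satisfies I^2 = (-1)^(q + n(n-1)/2).
p = 5, q = 3, n = p + q = 8
n(n-1)/2 = 8 * 7 / 2 = 28
Exponent = q + n(n-1)/2 = 3 + 28 = 31
I^2 = (-1)^31 = -1


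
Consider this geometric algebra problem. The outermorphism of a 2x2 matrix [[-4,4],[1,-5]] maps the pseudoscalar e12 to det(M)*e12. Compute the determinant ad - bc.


The outermorphism of a linear map f sends e1^e2 to f(e1)^f(e2).
f(e1) = -4*e1 + 1*e2
f(e2) = 4*e1 - 5*e2
f(e1) ^ f(e2) = (-4*e1 + 1*e2) ^ (4*e1 - 5*e2)
= (-4)*(-5)*e12 + 1*4*e21
= (20 - 4)*e12
= 16*e12
Coefficient = 16


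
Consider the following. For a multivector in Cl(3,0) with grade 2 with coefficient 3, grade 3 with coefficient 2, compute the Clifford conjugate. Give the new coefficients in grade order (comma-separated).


Clifford conjugate sign for grade k: (-1)^(k(k+1)/2)
Grade 2: (-1)^(2*3/2) = (-1)^3 = -1, coeff 3 -> -3
Grade 3: (-1)^(3*4/2) = (-1)^6 = 1, coeff 2 -> 2
Conjugated coefficients: -3, 2


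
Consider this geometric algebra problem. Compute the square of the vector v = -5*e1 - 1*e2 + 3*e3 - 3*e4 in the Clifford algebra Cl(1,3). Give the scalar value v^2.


v^2 = sum of c_i^2 * e_i^2
Positive signature terms (e_i^2 = +1): (-5)^2 = 25
Negative signature terms (e_j^2 = -1): (-1)^2 + 3^2 + (-3)^2 = 19
v^2 = 25 - 19 = 6


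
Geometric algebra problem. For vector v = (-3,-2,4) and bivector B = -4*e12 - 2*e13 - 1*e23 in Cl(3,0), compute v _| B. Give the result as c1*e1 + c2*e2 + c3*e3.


Left contraction v _| B = <vB>_1 (grade-1 part of the geometric product vB).
Using e1_|e12 = e2, e2_|e12 = -e1, e1_|e13 = e3, e3_|e13 = -e1, e2_|e23 = e3, e3_|e23 = -e2:
e1 coeff: -v2*b12 - v3*b13 = -(-2)*(-4) - (4)*(-2) = 0
e2 coeff: v1*b12 - v3*b23 = (-3)*(-4) - (4)*(-1) = 16
e3 coeff: v1*b13 + v2*b23 = (-3)*(-2) + (-2)*(-1) = 8
v _| B = 0*e1 + 16*e2 + 8*e3


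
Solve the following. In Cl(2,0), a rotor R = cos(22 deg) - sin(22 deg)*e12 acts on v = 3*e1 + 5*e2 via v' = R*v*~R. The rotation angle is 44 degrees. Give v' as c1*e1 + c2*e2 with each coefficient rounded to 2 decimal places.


Rotor R = cos(22deg) - sin(22deg)*e12
Rotation angle theta = 2 * 22 = 44 degrees
v' = R*v*~R rotates v by theta.
cos(44deg) = 0.7193, sin(44deg) = 0.6947
v'_1 = 3*cos(44deg) - 5*sin(44deg)
= 3*0.7193 - 5*0.6947
= -1.32
v'_2 = 3*sin(44deg) + 5*cos(44deg)
= 3*0.6947 + 5*0.7193
= 5.68
v' = -1.32*e1 + 5.68*e2


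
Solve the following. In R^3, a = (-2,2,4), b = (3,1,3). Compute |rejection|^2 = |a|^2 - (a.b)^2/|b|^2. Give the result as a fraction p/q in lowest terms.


|a|^2 = (-2)^2 + 2^2 + 4^2 = 24
|b|^2 = 3^2 + 1^2 + 3^2 = 19
a . b = (-2)*3 + 2*1 + 4*3 = 8
(a.b)^2 = 8^2 = 64
|rej|^2 = 24 - 64/19
= (456 - 64)/19
= 392/19
In lowest terms: 392/19


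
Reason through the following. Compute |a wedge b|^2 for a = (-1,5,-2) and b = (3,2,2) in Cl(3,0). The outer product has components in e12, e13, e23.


a wedge b = (a1*b2 - a2*b1)*e12 + (a1*b3 - a3*b1)*e13 + (a2*b3 - a3*b2)*e23
e12 coeff: (-1)*2 - 5*3 = -2 - 15 = -17
e13 coeff: (-1)*2 - (-2)*3 = -2 - (-6) = 4
e23 coeff: 5*2 - (-2)*2 = 10 - (-4) = 14
|a wedge b|^2 = (-17)^2 + 4^2 + 14^2
= 289 + 16 + 196
= 501


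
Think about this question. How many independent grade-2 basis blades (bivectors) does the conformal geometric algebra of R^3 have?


The conformal model of R^3 uses Cl(4,1) with m = 3 + 2 = 5 generators.
Number of grade-2 blades = C(m, 2) = C(5, 2)
= 5*4/2 = 10


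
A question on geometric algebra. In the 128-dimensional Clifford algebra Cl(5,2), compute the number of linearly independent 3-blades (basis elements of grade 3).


Number of grade-k basis blades in Cl(p,q) with n = p + q is C(n, k).
n = 5 + 2 = 7
C(7, 3) = 7! / (3! * 4!)
= 5040 / (6 * 24)
= 35


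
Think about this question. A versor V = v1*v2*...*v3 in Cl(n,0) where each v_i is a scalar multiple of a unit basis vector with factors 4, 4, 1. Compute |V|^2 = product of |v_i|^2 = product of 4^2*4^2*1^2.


Each vector v_i has |v_i|^2 = s_i^2
Squared scales: 4^2 = 16, 4^2 = 16, 1^2 = 1
|V|^2 = 16 * 16 * 1
= 256


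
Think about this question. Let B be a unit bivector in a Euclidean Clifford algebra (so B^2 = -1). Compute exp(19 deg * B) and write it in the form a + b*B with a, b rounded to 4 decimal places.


For a unit bivector B with B^2 = -1, the exponential series gives
e^(theta*B) = cos(theta) + sin(theta)*B (the GA analogue of Euler's formula).
theta = 19 degrees = 0.331613 rad
cos(19 deg) = 0.9455
sin(19 deg) = 0.3256
exp(theta*B) = 0.9455 + 0.3256*B


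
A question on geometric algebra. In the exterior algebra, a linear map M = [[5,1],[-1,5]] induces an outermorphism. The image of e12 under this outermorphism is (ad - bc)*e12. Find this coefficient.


The outermorphism of a linear map f sends e1^e2 to f(e1)^f(e2).
f(e1) = 5*e1 - 1*e2
f(e2) = 1*e1 + 5*e2
f(e1) ^ f(e2) = (5*e1 - 1*e2) ^ (1*e1 + 5*e2)
= 5*5*e12 + (-1)*1*e21
= (25 - (-1))*e12
= 26*e12
Coefficient = 26


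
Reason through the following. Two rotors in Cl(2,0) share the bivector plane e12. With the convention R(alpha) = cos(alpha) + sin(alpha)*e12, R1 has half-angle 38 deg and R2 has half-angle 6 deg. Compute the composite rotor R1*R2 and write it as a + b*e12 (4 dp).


Same-plane rotors commute and their half-angles add:
R1*R2 = cos(a1 + a2) + sin(a1 + a2)*e12.
a1 + a2 = 38 + 6 = 44 deg
cos(44 deg) = 0.7193
sin(44 deg) = 0.6947
R1*R2 = 0.7193 + 0.6947*e12


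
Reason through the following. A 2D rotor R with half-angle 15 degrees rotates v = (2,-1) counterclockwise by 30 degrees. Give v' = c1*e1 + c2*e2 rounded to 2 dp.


Rotor R = cos(15deg) - sin(15deg)*e12
Rotation angle theta = 2 * 15 = 30 degrees
v' = R*v*~R rotates v by theta.
cos(30deg) = 0.8660, sin(30deg) = 0.5000
v'_1 = 2*cos(30deg) - (-1)*sin(30deg)
= 2*0.8660 - (-1)*0.5000
= 2.23
v'_2 = 2*sin(30deg) + (-1)*cos(30deg)
= 2*0.5000 + (-1)*0.8660
= 0.13
v' = 2.23*e1 + 0.13*e2


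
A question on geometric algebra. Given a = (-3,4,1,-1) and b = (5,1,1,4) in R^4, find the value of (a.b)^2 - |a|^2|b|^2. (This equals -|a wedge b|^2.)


a . b = (-3)*5 + 4*1 + 1*1 + (-1)*4
= -15 + 4 + 1 + (-4) = -14
|a|^2 = (-3)^2 + 4^2 + 1^2 + (-1)^2 = 27
|b|^2 = 5^2 + 1^2 + 1^2 + 4^2 = 43
(a.b)^2 = (-14)^2 = 196
|a|^2 * |b|^2 = 27 * 43 = 1161
Result = 196 - 1161 = -965


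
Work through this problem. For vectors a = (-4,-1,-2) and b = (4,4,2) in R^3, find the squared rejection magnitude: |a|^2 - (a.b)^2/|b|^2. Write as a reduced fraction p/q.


|a|^2 = (-4)^2 + (-1)^2 + (-2)^2 = 21
|b|^2 = 4^2 + 4^2 + 2^2 = 36
a . b = (-4)*4 + (-1)*4 + (-2)*2 = -24
(a.b)^2 = (-24)^2 = 576
|rej|^2 = 21 - 576/36
= (756 - 576)/36
= 180/36
In lowest terms: 5/1


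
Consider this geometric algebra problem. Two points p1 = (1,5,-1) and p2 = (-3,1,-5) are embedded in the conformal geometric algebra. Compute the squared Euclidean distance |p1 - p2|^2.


p1 - p2 = (4, 4, 4)
|p1 - p2|^2 = 4^2 + 4^2 + 4^2
= 16 + 16 + 16
= 48


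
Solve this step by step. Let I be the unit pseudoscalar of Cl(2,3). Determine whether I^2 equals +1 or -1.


The pseudoscalar I = e1...e_n (product of all n generators) of Cl(p,q) satisfies I^2 = (-1)^(q + n(n-1)/2).
p = 2, q = 3, n = p + q = 5
n(n-1)/2 = 5 * 4 / 2 = 10
Exponent = q + n(n-1)/2 = 3 + 10 = 13
I^2 = (-1)^13 = -1


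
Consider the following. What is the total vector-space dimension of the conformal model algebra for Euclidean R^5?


The conformal model of R^5 uses Cl(6,1): the 5 Euclidean generators plus two extra orthogonal generators e+ (e+^2 = +1) and e- (e-^2 = -1), from which the null vectors e0, einf are built.
Number of generators m = 5 + 2 = 7.
dim Cl(p,q) = 2^m = 2^7 = 128


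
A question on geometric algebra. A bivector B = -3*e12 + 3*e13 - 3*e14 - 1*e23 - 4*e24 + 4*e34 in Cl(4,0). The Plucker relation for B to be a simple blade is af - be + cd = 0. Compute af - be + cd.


Plucker relation: af - be + cd
a*f = (-3)*4 = -12
b*e = 3*(-4) = -12
c*d = (-3)*(-1) = 3
af - be + cd = -12 - (-12) + 3
= 3


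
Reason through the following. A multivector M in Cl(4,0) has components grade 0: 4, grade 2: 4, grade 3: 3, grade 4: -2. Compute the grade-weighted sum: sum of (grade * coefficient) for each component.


Grade-weighted sum = sum of grade_k * coefficient_k
0*4 = 0
2*4 = 8
3*3 = 9
4*(-2) = -8
Total = 0 + 8 + 9 + (-8) = 9


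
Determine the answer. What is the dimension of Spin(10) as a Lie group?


Spin(n) double-covers SO(n); both have Lie algebra so(n) of dimension n(n-1)/2.
n = 10
n(n-1) = 10 * 9 = 90
dim Spin(10) = 90/2 = 45


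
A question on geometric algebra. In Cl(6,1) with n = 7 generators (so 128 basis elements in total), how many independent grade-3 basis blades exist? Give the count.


Number of grade-k basis blades in Cl(p,q) with n = p + q is C(n, k).
n = 6 + 1 = 7
C(7, 3) = 7! / (3! * 4!)
= 5040 / (6 * 24)
= 35


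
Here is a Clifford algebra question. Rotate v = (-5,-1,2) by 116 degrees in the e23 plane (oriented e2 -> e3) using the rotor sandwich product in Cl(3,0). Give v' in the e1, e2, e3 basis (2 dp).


Rotor R = cos(58deg) - sin(58deg)*e23
Rotation angle theta = 2 * 58 = 116 degrees in the e23 plane (e2 -> e3).
The component perpendicular to the plane (e1) is invariant: v'_1 = v1 = -5.00
cos(116deg) = -0.4384, sin(116deg) = 0.8988
v'_2 = v2*cos(theta) - v3*sin(theta) = -1*(-0.4384) - 2*0.8988 = -1.36
v'_3 = v2*sin(theta) + v3*cos(theta) = -1*0.8988 + 2*(-0.4384) = -1.78
v' = -5.00*e1 - 1.36*e2 - 1.78*e3


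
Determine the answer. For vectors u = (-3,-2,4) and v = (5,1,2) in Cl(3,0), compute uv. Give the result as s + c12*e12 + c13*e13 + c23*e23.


In Cl(3,0): e_i^2 = 1, e_ie_j = -e_je_i for i != j.
Scalar part = u . v = (-3)*5 + (-2)*1 + 4*2
= -15 + (-2) + 8 = -9
e12 coeff = (-3)*1 - (-2)*5 = -3 - (-10) = 7
e13 coeff = (-3)*2 - 4*5 = -6 - 20 = -26
e23 coeff = (-2)*2 - 4*1 = -4 - 4 = -8
uv = -9 + 7*e12 - 26*e13 - 8*e23


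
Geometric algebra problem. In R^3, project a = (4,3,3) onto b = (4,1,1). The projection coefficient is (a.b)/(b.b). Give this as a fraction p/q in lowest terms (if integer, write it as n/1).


Projection coefficient = (a . b) / (b . b)
a . b = 4*4 + 3*1 + 3*1
= 16 + 3 + 3 = 22
b . b = 4^2 + 1^2 + 1^2
= 16 + 1 + 1 = 18
Coefficient = 22/18
In lowest terms: 11/9


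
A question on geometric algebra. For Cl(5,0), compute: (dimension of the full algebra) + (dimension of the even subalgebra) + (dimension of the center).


n = 5 + 0 = 5
Total dim = 2^5 = 32
Even subalgebra dim = 2^4 = 16
n is odd, so center dim = 2
Sum = 32 + 16 + 2 = 50


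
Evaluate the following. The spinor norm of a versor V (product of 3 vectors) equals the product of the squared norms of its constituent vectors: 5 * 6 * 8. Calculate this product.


Spinor norm N(V) = |v1|^2 * |v2|^2 * ... * |v3|^2
= 5 * 6 * 8
Running product: 5, 30, 240
N(V) = 240


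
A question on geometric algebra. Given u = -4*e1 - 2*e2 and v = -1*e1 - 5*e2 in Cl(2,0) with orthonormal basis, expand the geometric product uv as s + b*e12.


Expand: (-4*e1 - 2*e2)(-1*e1 - 5*e2)
= (-4)*(-1)*e1e1 + (-4)*(-5)*e1e2 + (-2)*(-1)*e2e1 + (-2)*(-5)*e2e2
Using e1^2 = e2^2 = 1, e2e1 = -e1e2:
Scalar part s = (-4)*(-1) + (-2)*(-5) = 4 + 10 = 14
Bivector part b = (-4)*(-5) - (-2)*(-1) = 20 - 2 = 18
uv = 14 + 18*e12


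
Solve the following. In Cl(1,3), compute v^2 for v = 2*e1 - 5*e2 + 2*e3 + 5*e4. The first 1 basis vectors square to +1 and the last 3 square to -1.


v^2 = sum of c_i^2 * e_i^2
Positive signature terms (e_i^2 = +1): 2^2 = 4
Negative signature terms (e_j^2 = -1): (-5)^2 + 2^2 + 5^2 = 54
v^2 = 4 - 54 = -50


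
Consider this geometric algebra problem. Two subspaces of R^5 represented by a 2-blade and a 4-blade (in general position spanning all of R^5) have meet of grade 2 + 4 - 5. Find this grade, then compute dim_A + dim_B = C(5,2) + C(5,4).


Meet grade = grade(A) + grade(B) - n
= 2 + 4 - 5 = 1
C(5,2) = 10
C(5,4) = 5
dim_A + dim_B = 10 + 5 = 15


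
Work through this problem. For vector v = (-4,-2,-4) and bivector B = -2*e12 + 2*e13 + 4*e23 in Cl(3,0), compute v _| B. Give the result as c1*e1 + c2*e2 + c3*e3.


Left contraction v _| B = <vB>_1 (grade-1 part of the geometric product vB).
Using e1_|e12 = e2, e2_|e12 = -e1, e1_|e13 = e3, e3_|e13 = -e1, e2_|e23 = e3, e3_|e23 = -e2:
e1 coeff: -v2*b12 - v3*b13 = -(-2)*(-2) - (-4)*(2) = 4
e2 coeff: v1*b12 - v3*b23 = (-4)*(-2) - (-4)*(4) = 24
e3 coeff: v1*b13 + v2*b23 = (-4)*(2) + (-2)*(4) = -16
v _| B = 4*e1 + 24*e2 - 16*e3


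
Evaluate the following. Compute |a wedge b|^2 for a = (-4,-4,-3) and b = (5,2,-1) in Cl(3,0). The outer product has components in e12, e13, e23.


a wedge b = (a1*b2 - a2*b1)*e12 + (a1*b3 - a3*b1)*e13 + (a2*b3 - a3*b2)*e23
e12 coeff: (-4)*2 - (-4)*5 = -8 - (-20) = 12
e13 coeff: (-4)*(-1) - (-3)*5 = 4 - (-15) = 19
e23 coeff: (-4)*(-1) - (-3)*2 = 4 - (-6) = 10
|a wedge b|^2 = 12^2 + 19^2 + 10^2
= 144 + 361 + 100
= 605


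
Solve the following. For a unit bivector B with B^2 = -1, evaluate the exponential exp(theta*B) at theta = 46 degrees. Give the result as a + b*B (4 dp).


For a unit bivector B with B^2 = -1, the exponential series gives
e^(theta*B) = cos(theta) + sin(theta)*B (the GA analogue of Euler's formula).
theta = 46 degrees = 0.802851 rad
cos(46 deg) = 0.6947
sin(46 deg) = 0.7193
exp(theta*B) = 0.6947 + 0.7193*B


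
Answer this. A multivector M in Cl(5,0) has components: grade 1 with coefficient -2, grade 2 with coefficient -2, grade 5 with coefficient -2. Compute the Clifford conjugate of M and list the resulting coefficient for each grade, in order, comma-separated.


Clifford conjugate sign for grade k: (-1)^(k(k+1)/2)
Grade 1: (-1)^(1*2/2) = (-1)^1 = -1, coeff -2 -> 2
Grade 2: (-1)^(2*3/2) = (-1)^3 = -1, coeff -2 -> 2
Grade 5: (-1)^(5*6/2) = (-1)^15 = -1, coeff -2 -> 2
Conjugated coefficients: 2, 2, 2


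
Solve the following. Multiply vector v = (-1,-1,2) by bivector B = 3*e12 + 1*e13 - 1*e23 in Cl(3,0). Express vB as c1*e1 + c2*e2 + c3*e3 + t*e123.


vB has grade-1 (vector) and grade-3 (trivector) parts: vB = (v _| B) + (v ^ B).
Vector part <vB>_1:
  e1: -v2*b12 - v3*b13 = -(-1)*(3) - (2)*(1) = 1
  e2: v1*b12 - v3*b23 = (-1)*(3) - (2)*(-1) = -1
  e3: v1*b13 + v2*b23 = (-1)*(1) + (-1)*(-1) = 0
Trivector part <vB>_3:
  e123: v1*b23 - v2*b13 + v3*b12 = (-1)*(-1) - (-1)*(1) + (2)*(3) = 8
vB = 1*e1 - 1*e2 + 0*e3 + 8*e123


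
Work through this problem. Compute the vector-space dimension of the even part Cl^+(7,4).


Even subalgebra dimension = 2^(n-1)
n = 7 + 4 = 11
2^(11 - 1) = 2^10 = 1024
Verification: sum of C(11,k) for even k = 1 + 55 + 330 + 462 + 165 + 11 = 1024
Result = 1024


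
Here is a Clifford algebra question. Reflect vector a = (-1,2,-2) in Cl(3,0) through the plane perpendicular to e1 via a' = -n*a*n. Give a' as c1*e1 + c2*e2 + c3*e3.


Reflection formula: a' = -n*a*n, with n = e1 (unit vector, n^2 = 1).
For reflection through hyperplane perp to e1:
The component along e1 flips sign, others stay.
a = (-1, 2, -2)
a' = (1, 2, -2)
a' = 1*e1 + 2*e2 - 2*e3


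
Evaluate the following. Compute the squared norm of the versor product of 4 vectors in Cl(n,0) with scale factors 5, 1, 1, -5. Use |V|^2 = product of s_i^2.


Each vector v_i has |v_i|^2 = s_i^2
Squared scales: 5^2 = 25, 1^2 = 1, 1^2 = 1, (-5)^2 = 25
|V|^2 = 25 * 1 * 1 * 25
= 625


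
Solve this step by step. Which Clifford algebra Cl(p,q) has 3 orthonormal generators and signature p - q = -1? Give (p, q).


We need p + q = 3 and p - q = -1.
Adding: 2p = 3 + (-1) = 2, so p = 1.
Then q = 3 - 1 = 2.
(p, q) = (1, 2)


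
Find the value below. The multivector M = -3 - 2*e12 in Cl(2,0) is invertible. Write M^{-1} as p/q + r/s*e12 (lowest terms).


M = -3 - 2*e12, where e12^2 = -1.
Since M commutes with its reverse ~M = a - b*e12, M * ~M = a^2 - b^2*e12^2 = a^2 + b^2.
So M^{-1} = ~M / (a^2 + b^2) = (a - b*e12)/(a^2 + b^2).
a^2 + b^2 = 9 + 4 = 13
Scalar part = -3/13 = -3/13
Bivector coeff = 2/13 = 2/13
M^{-1} = -3/13 + 2/13*e12


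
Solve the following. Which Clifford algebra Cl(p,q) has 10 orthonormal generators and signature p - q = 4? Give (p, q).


We need p + q = 10 and p - q = 4.
Adding: 2p = 10 + 4 = 14, so p = 7.
Then q = 10 - 7 = 3.
(p, q) = (7, 3)


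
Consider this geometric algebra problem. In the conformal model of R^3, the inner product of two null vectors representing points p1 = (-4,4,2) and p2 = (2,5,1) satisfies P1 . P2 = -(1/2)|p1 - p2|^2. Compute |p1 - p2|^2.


p1 - p2 = (-6, -1, 1)
|p1 - p2|^2 = (-6)^2 + (-1)^2 + 1^2
= 36 + 1 + 1
= 38


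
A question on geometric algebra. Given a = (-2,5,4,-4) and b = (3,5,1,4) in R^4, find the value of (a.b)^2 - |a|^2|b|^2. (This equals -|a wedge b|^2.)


a . b = (-2)*3 + 5*5 + 4*1 + (-4)*4
= -6 + 25 + 4 + (-16) = 7
|a|^2 = (-2)^2 + 5^2 + 4^2 + (-4)^2 = 61
|b|^2 = 3^2 + 5^2 + 1^2 + 4^2 = 51
(a.b)^2 = 7^2 = 49
|a|^2 * |b|^2 = 61 * 51 = 3111
Result = 49 - 3111 = -3062


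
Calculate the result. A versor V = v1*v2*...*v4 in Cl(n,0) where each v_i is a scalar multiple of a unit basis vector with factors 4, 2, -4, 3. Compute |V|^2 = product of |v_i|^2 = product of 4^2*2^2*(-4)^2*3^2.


Each vector v_i has |v_i|^2 = s_i^2
Squared scales: 4^2 = 16, 2^2 = 4, (-4)^2 = 16, 3^2 = 9
|V|^2 = 16 * 4 * 16 * 9
= 9216


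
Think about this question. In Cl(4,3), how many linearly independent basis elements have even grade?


Even subalgebra dimension = 2^(n-1)
n = 4 + 3 = 7
2^(7 - 1) = 2^6 = 64
Verification: sum of C(7,k) for even k = 1 + 21 + 35 + 7 = 64
Result = 64


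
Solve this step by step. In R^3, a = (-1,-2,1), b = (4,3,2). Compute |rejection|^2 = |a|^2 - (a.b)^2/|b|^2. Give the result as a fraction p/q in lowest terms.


|a|^2 = (-1)^2 + (-2)^2 + 1^2 = 6
|b|^2 = 4^2 + 3^2 + 2^2 = 29
a . b = (-1)*4 + (-2)*3 + 1*2 = -8
(a.b)^2 = (-8)^2 = 64
|rej|^2 = 6 - 64/29
= (174 - 64)/29
= 110/29
In lowest terms: 110/29
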